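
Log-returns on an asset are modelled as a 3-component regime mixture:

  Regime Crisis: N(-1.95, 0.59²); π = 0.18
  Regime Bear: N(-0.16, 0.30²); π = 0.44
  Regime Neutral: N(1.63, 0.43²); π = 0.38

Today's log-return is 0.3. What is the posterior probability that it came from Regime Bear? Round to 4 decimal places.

0.9835

Posterior ∝ prior × likelihood, so P(k | x) ∝ P(Z=k) f_k(x); normalise over all components.
Evaluate each component's likelihood at the observed value:
  L_Crisis = 0.000469932
  L_Bear = 0.410442
  L_Neutral = 0.00776317
Unnormalised posteriors:
  P(Z=Crisis)·L_Crisis = 0.18 × 0.000469932 = 8.45877e-05
  P(Z=Bear)·L_Bear = 0.44 × 0.410442 = 0.180594
  P(Z=Neutral)·L_Neutral = 0.38 × 0.00776317 = 0.00295
Denominator: 8.45877e-05 + 0.180594 + 0.00295 = 0.183629
So the posterior for Regime Bear is 0.180594 / 0.183629 ≈ 0.9835.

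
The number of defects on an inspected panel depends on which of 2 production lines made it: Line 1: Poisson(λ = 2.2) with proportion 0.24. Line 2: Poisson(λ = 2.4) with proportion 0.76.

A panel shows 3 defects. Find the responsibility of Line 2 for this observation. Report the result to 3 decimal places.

0.771

P(component k | x) = π_k·f_k(x) / marginal(x), where marginal(x) = Σ_j π_j·f_j(x).
Evaluate each component's likelihood at the observed value:
  L_1 = 0.196639
  L_2 = 0.209014
Prior × likelihood for each component:
  π_1·L_1 = 0.24 × 0.196639 = 0.0471933
  π_2·L_2 = 0.76 × 0.209014 = 0.158851
Denominator: 0.0471933 + 0.158851 = 0.206044
P(Line 2 | x) ≈ 0.771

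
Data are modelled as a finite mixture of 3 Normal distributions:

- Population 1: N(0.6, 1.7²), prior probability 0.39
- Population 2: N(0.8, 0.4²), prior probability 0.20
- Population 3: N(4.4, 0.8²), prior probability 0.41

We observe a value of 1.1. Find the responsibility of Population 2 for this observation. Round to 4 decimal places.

0.6320

By Bayes' theorem, P(k | x) = π_k f_k(x) / Σ_j π_j f_j(x).
Evaluate each component's likelihood at the observed value:
  p_1 = 0.224738
  p_2 = 0.752844
  p_3 = 0.000100676
Multiply by the mixture weights:
  π_1·p_1 = 0.39 × 0.224738 = 0.0876479
  π_2·p_2 = 0.20 × 0.752844 = 0.150569
  π_3·p_3 = 0.41 × 0.000100676 = 4.1277e-05
Denominator: 0.0876479 + 0.150569 + 4.1277e-05 = 0.238258
P(Population 2 | the observation) = 0.150569 / 0.238258 ≈ 0.6320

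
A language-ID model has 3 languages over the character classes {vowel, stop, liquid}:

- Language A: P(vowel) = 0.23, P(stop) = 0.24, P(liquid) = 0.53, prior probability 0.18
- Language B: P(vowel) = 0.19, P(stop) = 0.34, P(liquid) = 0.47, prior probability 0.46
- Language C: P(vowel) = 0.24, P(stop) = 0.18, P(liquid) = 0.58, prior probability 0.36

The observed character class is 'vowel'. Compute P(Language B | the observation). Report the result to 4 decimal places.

Posterior ∝ prior × likelihood, so P(k | x) ∝ π_k f_k(x); normalise over all components.
Evaluate each component's likelihood at the observed value:
  f_A = P(vowel | comp) = 0.23
  f_B = P(vowel | comp) = 0.19
  f_C = P(vowel | comp) = 0.24
Weight by the priors:
  π_A·f_A = 0.18 × 0.23 = 0.0414
  π_B·f_B = 0.46 × 0.19 = 0.0874
  π_C·f_C = 0.36 × 0.24 = 0.0864
Evidence: 0.0414 + 0.0874 + 0.0864 = 0.2152
P(Language B | 'vowel') = 0.0874 / 0.2152 ≈ 0.4061

0.4061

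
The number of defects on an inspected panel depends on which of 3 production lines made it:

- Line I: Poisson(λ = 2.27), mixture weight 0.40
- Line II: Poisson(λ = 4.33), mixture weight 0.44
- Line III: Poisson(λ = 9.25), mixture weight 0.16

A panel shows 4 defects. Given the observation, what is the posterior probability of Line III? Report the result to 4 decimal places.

By Bayes' theorem, P(k | x) = π_k f_k(x) / Σ_j π_j f_j(x).
Evaluate each component's likelihood at the observed value:
  f_I = e^(−2.27)·2.27^4/4! = 0.114299
  f_II = e^(−4.33)·4.33^4/4! = 0.192861
  f_III = e^(−9.25)·9.25^4/4! = 0.0293178
Prior × likelihood for each component:
  π_I·f_I = 0.40 × 0.114299 = 0.0457197
  π_II·f_II = 0.44 × 0.192861 = 0.084859
  π_III·f_III = 0.16 × 0.0293178 = 0.00469085
Normaliser: 0.0457197 + 0.084859 + 0.00469085 = 0.13527
So the posterior for Line III is 0.00469085 / 0.13527 ≈ 0.0347.

0.0347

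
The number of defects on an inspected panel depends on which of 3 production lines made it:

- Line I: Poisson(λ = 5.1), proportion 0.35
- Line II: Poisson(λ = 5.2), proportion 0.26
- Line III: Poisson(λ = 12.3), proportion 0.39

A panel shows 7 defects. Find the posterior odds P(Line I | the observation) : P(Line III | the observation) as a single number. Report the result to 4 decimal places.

2.5327

The posterior odds equal the prior odds times the likelihood ratio: (w_i/w_j)·(f_i(x)/f_j(x)).
Poisson probabilities:
  L_I = e^(−5.1)·5.1^7/7! = 0.108557
  L_II = e^(−5.2)·5.2^7/7! = 0.112528
  L_III = e^(−12.3)·12.3^7/7! = 0.0384665
0.037995 / 0.015002 ≈ 2.5327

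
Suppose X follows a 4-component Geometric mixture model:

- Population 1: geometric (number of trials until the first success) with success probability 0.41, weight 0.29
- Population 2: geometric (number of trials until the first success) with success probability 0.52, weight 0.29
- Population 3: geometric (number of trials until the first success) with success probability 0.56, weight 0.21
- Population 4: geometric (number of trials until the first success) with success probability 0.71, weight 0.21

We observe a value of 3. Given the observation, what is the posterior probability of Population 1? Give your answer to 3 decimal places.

Apply Bayes' rule: the posterior for each component is proportional to its prior times its likelihood at x.
Geometric probabilities:
  p_1 = 0.142721
  p_2 = 0.119808
  p_3 = 0.108416
  p_4 = 0.059711
Multiply by the mixture weights:
  w_1·p_1 = 0.29 × 0.142721 = 0.0413891
  w_2·p_2 = 0.29 × 0.119808 = 0.0347443
  w_3·p_3 = 0.21 × 0.108416 = 0.0227674
  w_4·p_4 = 0.21 × 0.059711 = 0.0125393
Sum: 0.0413891 + 0.0347443 + 0.0227674 + 0.0125393 = 0.11144
P(Population 1 | x) = 0.0413891 / 0.11144 ≈ 0.371

0.371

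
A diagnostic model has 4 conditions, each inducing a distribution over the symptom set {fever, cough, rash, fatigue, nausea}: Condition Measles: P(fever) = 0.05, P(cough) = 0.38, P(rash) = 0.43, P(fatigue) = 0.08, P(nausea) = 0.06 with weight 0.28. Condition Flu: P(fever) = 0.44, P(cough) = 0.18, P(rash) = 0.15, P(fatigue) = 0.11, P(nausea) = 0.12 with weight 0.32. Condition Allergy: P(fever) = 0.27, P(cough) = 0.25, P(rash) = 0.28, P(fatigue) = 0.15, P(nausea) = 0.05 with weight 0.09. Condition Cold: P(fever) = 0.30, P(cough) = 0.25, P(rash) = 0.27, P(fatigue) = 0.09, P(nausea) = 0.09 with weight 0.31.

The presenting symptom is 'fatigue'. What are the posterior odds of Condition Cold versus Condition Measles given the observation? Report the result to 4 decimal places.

1.2455

Only the two components matter; the odds are (w_i f_i(x)) / (w_j f_j(x)).
Categorical probabilities:
  L_Measles = P(fatigue | comp) = 0.08
  L_Flu = P(fatigue | comp) = 0.11
  L_Allergy = P(fatigue | comp) = 0.15
  L_Cold = P(fatigue | comp) = 0.09
Odds = (0.31/0.28) × (0.09/0.08) = 1.10714 × 1.125 ≈ 1.2455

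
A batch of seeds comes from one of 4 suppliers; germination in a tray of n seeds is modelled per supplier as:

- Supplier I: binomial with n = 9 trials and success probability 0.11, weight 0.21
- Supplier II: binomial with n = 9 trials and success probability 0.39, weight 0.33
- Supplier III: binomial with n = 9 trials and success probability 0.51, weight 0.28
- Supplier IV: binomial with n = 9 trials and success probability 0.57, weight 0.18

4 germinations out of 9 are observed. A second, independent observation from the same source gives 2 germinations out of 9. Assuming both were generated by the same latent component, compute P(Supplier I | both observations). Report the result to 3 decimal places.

0.021

Apply Bayes' rule: the posterior for each component is proportional to its prior times its likelihood at x.
Since both observations come from the same component, the likelihood for component k is f_k(x₁)·f_k(x₂).
  L_I = [C(9,4)·0.11^4·0.89^5 = 126·0.00014641·0.558406 = 0.0103013] × [0.192672] = 0.00198477
  L_II = [C(9,4)·0.39^4·0.61^5 = 126·0.0231344·0.0844596 = 0.246194] × [0.172084] = 0.0423661
  L_III = [C(9,4)·0.51^4·0.49^5 = 126·0.067652·0.0282475 = 0.240786] × [0.0635061] = 0.0152914
  L_IV = [C(9,4)·0.57^4·0.43^5 = 126·0.10556·0.0147008 = 0.195529] × [0.031793] = 0.00621647
Multiply by the mixture weights:
  P(Z=I)·L_I = 0.21 × 0.00198477 = 0.000416801
  P(Z=II)·L_II = 0.33 × 0.0423661 = 0.0139808
  P(Z=III)·L_III = 0.28 × 0.0152914 = 0.00428159
  P(Z=IV)·L_IV = 0.18 × 0.00621647 = 0.00111896
Denominator: 0.000416801 + 0.0139808 + 0.00428159 + 0.00111896 = 0.0197982
P(Supplier I | data) = 0.000416801 / 0.0197982 ≈ 0.021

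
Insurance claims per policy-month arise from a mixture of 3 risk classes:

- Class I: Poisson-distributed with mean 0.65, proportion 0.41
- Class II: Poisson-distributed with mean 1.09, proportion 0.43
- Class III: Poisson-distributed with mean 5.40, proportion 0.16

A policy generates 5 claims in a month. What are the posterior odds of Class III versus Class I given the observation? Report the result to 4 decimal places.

The posterior odds equal the prior odds times the likelihood ratio: (P(Z=i)/P(Z=j))·(f_i(x)/f_j(x)).
Component likelihoods at x = 5 claims:
  p_I = e^(−0.65)·0.65^5/5! = 0.000504771
  p_II = e^(−1.09)·1.09^5/5! = 0.00431092
  p_III = e^(−5.40)·5.40^5/5! = 0.172821
0.0276514 / 0.000206956 ≈ 133.6101

133.6101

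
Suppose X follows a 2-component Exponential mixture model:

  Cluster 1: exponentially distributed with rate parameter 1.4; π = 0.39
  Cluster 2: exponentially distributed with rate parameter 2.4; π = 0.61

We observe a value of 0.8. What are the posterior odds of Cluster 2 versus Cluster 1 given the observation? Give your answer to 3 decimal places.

The posterior odds equal the prior odds times the likelihood ratio: (P(Z=i)/P(Z=j))·(f_i(x)/f_j(x)).
Exponential densities:
  p_1 = 1.4·e^(−1.4·0.8) = 1.4·e^(−1.1200) = 0.456792
  p_2 = 2.4·e^(−2.4·0.8) = 2.4·e^(−1.9200) = 0.351857
Odds = (0.61/0.39) × (0.351857/0.456792) = 1.5641 × 0.770278 ≈ 1.205

1.205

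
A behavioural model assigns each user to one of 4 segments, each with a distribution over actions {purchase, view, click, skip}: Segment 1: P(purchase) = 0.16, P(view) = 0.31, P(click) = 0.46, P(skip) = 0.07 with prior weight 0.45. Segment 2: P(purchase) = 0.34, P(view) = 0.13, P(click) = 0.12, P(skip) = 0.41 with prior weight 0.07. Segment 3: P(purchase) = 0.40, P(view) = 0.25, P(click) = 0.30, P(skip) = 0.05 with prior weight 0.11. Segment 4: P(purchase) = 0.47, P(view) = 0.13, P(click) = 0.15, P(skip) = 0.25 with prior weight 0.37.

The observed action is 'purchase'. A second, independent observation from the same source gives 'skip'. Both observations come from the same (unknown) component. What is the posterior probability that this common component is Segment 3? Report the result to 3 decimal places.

P(component k | x) = P(Z=k)·f_k(x) / marginal(x), where marginal(x) = Σ_j P(Z=j)·f_j(x).
Since both observations come from the same component, the likelihood for component k is f_k(x₁)·f_k(x₂).
  L_1 = [0.16] × [0.07] = 0.0112
  L_2 = [0.34] × [0.41] = 0.1394
  L_3 = [0.4] × [0.05] = 0.02
  L_4 = [0.47] × [0.25] = 0.1175
Multiply by the mixture weights:
  P(Z=1)·L_1 = 0.45 × 0.0112 = 0.00504
  P(Z=2)·L_2 = 0.07 × 0.1394 = 0.009758
  P(Z=3)·L_3 = 0.11 × 0.02 = 0.0022
  P(Z=4)·L_4 = 0.37 × 0.1175 = 0.043475
Evidence: 0.00504 + 0.009758 + 0.0022 + 0.043475 = 0.060473
So the posterior for Segment 3 is 0.0022 / 0.060473 ≈ 0.036.

0.036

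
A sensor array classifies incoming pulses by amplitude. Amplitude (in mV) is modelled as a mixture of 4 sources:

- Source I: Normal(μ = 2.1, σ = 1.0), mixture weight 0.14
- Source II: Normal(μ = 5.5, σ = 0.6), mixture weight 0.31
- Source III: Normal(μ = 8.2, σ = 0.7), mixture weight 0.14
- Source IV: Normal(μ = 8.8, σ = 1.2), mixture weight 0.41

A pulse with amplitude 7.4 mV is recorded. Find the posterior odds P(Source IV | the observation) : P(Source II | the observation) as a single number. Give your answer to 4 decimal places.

The posterior odds equal the prior odds times the likelihood ratio: (P(Z=i)/P(Z=j))·(f_i(x)/f_j(x)).
Evaluate each component's likelihood at the observed value:
  L_I = (1/(1.0·√(2π)))·exp(−(7.4−2.1)²/(2·1.0²)) = 0.398942·exp(-14.04500) = 3.17135e-07
  L_II = (1/(0.6·√(2π)))·exp(−(7.4−5.5)²/(2·0.6²)) = 0.664904·exp(-5.01389) = 0.00441829
  L_III = (1/(0.7·√(2π)))·exp(−(7.4−8.2)²/(2·0.7²)) = 0.569918·exp(-0.65306) = 0.296614
  L_IV = (1/(1.2·√(2π)))·exp(−(7.4−8.8)²/(2·1.2²)) = 0.332452·exp(-0.68056) = 0.168332
Odds = (0.41/0.31) × (0.168332/0.00441829) = 1.32258 × 38.0989 ≈ 50.3889

50.3889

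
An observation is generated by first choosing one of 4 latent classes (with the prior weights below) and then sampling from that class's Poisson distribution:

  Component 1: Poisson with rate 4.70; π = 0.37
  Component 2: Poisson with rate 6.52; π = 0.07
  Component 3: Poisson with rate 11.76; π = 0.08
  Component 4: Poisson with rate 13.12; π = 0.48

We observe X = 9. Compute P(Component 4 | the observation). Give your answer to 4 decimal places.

The responsibility of component k is P(Z=k) f_k(x) divided by Σ_j P(Z=j) f_j(x).
Poisson probabilities:
  L_1 = e^(−4.70)·4.70^9/9! = 0.02805
  L_2 = e^(−6.52)·6.52^9/9! = 0.08647
  L_3 = e^(−11.76)·11.76^9/9! = 0.0925976
  L_4 = e^(−13.12)·13.12^9/9! = 0.0636353
Prior × likelihood for each component:
  P(Z=1)·L_1 = 0.37 × 0.02805 = 0.0103785
  P(Z=2)·L_2 = 0.07 × 0.08647 = 0.0060529
  P(Z=3)·L_3 = 0.08 × 0.0925976 = 0.00740781
  P(Z=4)·L_4 = 0.48 × 0.0636353 = 0.0305449
Sum: 0.0103785 + 0.0060529 + 0.00740781 + 0.0305449 = 0.0543842
Responsibility of Component 4: 0.0305449 / 0.0543842 ≈ 0.5617

0.5617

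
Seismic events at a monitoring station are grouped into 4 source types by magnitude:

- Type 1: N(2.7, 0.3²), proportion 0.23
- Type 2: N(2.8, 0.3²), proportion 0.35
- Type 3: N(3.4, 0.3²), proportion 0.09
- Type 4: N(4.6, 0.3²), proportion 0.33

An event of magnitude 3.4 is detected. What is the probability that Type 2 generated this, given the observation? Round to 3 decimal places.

0.310

P(component k | x) = π_k·f_k(x) / marginal(x), where marginal(x) = Σ_j π_j·f_j(x).
Normal densities:
  p_1 = 0.0874063
  p_2 = 0.17997
  p_3 = 1.32981
  p_4 = 0.000446101
Multiply by the mixture weights:
  π_1·p_1 = 0.23 × 0.0874063 = 0.0201034
  π_2·p_2 = 0.35 × 0.17997 = 0.0629895
  π_3·p_3 = 0.09 × 1.32981 = 0.119683
  π_4·p_4 = 0.33 × 0.000446101 = 0.000147213
Denominator: 0.0201034 + 0.0629895 + 0.119683 + 0.000147213 = 0.202923
P(Type 2 | x) ≈ 0.310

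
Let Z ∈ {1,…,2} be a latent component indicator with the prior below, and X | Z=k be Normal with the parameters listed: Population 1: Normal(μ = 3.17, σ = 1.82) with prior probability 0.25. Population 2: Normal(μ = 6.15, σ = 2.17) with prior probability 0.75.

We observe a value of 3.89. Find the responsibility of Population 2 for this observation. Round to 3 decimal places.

0.613

The responsibility of component k is π_k f_k(x) divided by Σ_j π_j f_j(x).
Evaluate each component's likelihood at the observed value:
  f_1 = 0.2027
  f_2 = 0.106885
Multiply by the mixture weights:
  π_1·f_1 = 0.25 × 0.2027 = 0.0506751
  π_2·f_2 = 0.75 × 0.106885 = 0.0801639
Evidence: 0.0506751 + 0.0801639 = 0.130839
So the posterior for Population 2 is 0.0801639 / 0.130839 ≈ 0.613.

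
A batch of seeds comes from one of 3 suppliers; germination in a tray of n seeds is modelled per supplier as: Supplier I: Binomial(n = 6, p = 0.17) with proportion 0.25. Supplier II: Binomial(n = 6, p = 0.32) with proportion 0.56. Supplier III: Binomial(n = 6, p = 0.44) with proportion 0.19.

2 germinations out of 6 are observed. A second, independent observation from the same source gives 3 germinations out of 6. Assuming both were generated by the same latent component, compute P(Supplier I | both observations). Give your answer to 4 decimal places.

By Bayes' theorem, P(k | x) = P(Z=k) f_k(x) / Σ_j P(Z=j) f_j(x).
Since both observations come from the same component, the likelihood for component k is f_k(x₁)·f_k(x₂).
  L_I = [0.205732] × [0.0561838] = 0.0115588
  L_II = [0.328418] × [0.206066] = 0.0676758
  L_III = [0.285594] × [0.299193] = 0.0854478
Multiply by the mixture weights:
  P(Z=I)·L_I = 0.25 × 0.0115588 = 0.0028897
  P(Z=II)·L_II = 0.56 × 0.0676758 = 0.0378985
  P(Z=III)·L_III = 0.19 × 0.0854478 = 0.0162351
Sum: 0.0028897 + 0.0378985 + 0.0162351 = 0.0570232
Responsibility of Supplier I: 0.0028897 / 0.0570232 ≈ 0.0507

0.0507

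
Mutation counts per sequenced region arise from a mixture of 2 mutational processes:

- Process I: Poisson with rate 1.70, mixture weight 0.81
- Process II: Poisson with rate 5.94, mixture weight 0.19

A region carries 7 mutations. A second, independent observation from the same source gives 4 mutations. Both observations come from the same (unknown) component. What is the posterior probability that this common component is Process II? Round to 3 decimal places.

0.979

Apply Bayes' rule: the posterior for each component is proportional to its prior times its likelihood at x.
Since both observations come from the same component, the likelihood for component k is f_k(x₁)·f_k(x₂).
  f_I = [0.00148734] × [0.0635746] = 9.45573e-05
  f_II = [0.136259] × [0.136529] = 0.0186033
Unnormalised posteriors:
  π_I·f_I = 0.81 × 9.45573e-05 = 7.65914e-05
  π_II·f_II = 0.19 × 0.0186033 = 0.00353463
Sum: 7.65914e-05 + 0.00353463 = 0.00361122
So the posterior for Process II is 0.00353463 / 0.00361122 ≈ 0.979.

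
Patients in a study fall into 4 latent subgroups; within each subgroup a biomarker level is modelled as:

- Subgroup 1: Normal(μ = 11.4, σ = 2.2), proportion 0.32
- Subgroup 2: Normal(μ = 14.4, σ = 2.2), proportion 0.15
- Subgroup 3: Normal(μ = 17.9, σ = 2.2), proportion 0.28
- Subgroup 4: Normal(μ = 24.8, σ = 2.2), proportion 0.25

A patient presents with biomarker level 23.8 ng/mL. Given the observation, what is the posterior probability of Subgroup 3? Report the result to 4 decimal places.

Apply Bayes' rule: the posterior for each component is proportional to its prior times its likelihood at x.
Normal densities:
  p_1 = 2.291e-08
  p_2 = 1.96881e-05
  p_3 = 0.0049743
  p_4 = 0.163539
Multiply by the mixture weights:
  π_1·p_1 = 0.32 × 2.291e-08 = 7.33119e-09
  π_2·p_2 = 0.15 × 1.96881e-05 = 2.95322e-06
  π_3·p_3 = 0.28 × 0.0049743 = 0.0013928
  π_4·p_4 = 0.25 × 0.163539 = 0.0408848
Sum: 7.33119e-09 + 2.95322e-06 + 0.0013928 + 0.0408848 = 0.0422806
P(Subgroup 3 | data) = 0.0013928 / 0.0422806 ≈ 0.0329

0.0329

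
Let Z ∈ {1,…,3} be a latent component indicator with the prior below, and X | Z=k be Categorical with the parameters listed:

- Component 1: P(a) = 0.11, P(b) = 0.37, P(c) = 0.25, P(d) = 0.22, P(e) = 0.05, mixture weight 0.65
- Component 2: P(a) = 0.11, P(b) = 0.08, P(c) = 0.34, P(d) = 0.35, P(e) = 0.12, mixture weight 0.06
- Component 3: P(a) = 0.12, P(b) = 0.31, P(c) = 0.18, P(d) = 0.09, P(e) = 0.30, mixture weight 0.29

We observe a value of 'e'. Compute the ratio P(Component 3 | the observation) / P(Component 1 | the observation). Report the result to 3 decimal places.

2.677

The posterior odds equal the prior odds times the likelihood ratio: (π_i/π_j)·(f_i(x)/f_j(x)).
Categorical probabilities:
  p_1 = P(e | comp) = 0.05
  p_2 = P(e | comp) = 0.12
  p_3 = P(e | comp) = 0.30
Odds = (0.29/0.65) × (0.3/0.05) = 0.446154 × 6 ≈ 2.677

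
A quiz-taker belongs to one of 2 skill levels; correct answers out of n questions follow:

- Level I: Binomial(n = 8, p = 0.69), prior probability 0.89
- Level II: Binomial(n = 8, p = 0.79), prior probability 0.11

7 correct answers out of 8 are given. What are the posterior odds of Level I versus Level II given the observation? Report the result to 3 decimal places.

4.631

Since P(k|x) ∝ π_k f_k(x), the posterior odds are π_i f_i(x) / (π_j f_j(x)).
Component likelihoods at x = 7 correct answers out of 8:
  f_I = 0.18467
  f_II = 0.322626
Posterior odds = (π_I·f_I) / (π_II·f_II) = (0.89·0.18467) / (0.11·0.322626) = 0.164356 / 0.0354888 ≈ 4.631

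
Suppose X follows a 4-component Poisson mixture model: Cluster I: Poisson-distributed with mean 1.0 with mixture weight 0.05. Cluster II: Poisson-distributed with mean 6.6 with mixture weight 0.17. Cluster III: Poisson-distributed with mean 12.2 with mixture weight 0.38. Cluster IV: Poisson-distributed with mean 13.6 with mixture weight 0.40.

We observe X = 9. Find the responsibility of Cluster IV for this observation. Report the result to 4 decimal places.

0.3180

Apply Bayes' rule: the posterior for each component is proportional to its prior times its likelihood at x.
Evaluate each component's likelihood at the observed value:
  f_I = e^(−1.0)·1.0^9/9! = 1.01378e-06
  f_II = e^(−6.6)·6.6^9/9! = 0.0890818
  f_III = e^(−12.2)·12.2^9/9! = 0.0830009
  f_IV = e^(−13.6)·13.6^9/9! = 0.0544104
Unnormalised posteriors:
  P(Z=I)·f_I = 0.05 × 1.01378e-06 = 5.06889e-08
  P(Z=II)·f_II = 0.17 × 0.0890818 = 0.0151439
  P(Z=III)·f_III = 0.38 × 0.0830009 = 0.0315403
  P(Z=IV)·f_IV = 0.40 × 0.0544104 = 0.0217642
Marginal: 5.06889e-08 + 0.0151439 + 0.0315403 + 0.0217642 = 0.0684485
Responsibility of Cluster IV: 0.0217642 / 0.0684485 ≈ 0.3180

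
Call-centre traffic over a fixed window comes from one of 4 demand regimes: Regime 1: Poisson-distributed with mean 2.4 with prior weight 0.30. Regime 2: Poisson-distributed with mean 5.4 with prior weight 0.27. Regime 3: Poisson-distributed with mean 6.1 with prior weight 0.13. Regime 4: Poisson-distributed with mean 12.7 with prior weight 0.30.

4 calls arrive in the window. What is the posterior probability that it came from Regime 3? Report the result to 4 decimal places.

P(component k | x) = π_k·f_k(x) / marginal(x), where marginal(x) = Σ_j π_j·f_j(x).
Component likelihoods at x = 4 calls:
  p_1 = e^(−2.4)·2.4^4/4! = 0.125408
  p_2 = e^(−5.4)·5.4^4/4! = 0.16002
  p_3 = e^(−6.1)·6.1^4/4! = 0.129393
  p_4 = e^(−12.7)·12.7^4/4! = 0.00330722
Weight by the priors:
  π_1·p_1 = 0.30 × 0.125408 = 0.0376225
  π_2·p_2 = 0.27 × 0.16002 = 0.0432053
  π_3·p_3 = 0.13 × 0.129393 = 0.0168211
  π_4·p_4 = 0.30 × 0.00330722 = 0.000992167
Denominator: 0.0376225 + 0.0432053 + 0.0168211 + 0.000992167 = 0.0986412
Responsibility of Regime 3: 0.0168211 / 0.0986412 ≈ 0.1705

0.1705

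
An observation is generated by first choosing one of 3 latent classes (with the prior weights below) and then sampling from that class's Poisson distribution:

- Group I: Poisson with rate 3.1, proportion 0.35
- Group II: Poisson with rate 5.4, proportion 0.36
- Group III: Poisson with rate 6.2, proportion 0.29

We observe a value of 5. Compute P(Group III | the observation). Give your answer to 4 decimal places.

P(component k | x) = π_k·f_k(x) / marginal(x), where marginal(x) = Σ_j π_j·f_j(x).
Evaluate each component's likelihood at the observed value:
  p_I = 0.107477
  p_II = 0.172821
  p_III = 0.154936
Multiply by the mixture weights:
  π_I·p_I = 0.35 × 0.107477 = 0.0376168
  π_II·p_II = 0.36 × 0.172821 = 0.0622157
  π_III·p_III = 0.29 × 0.154936 = 0.0449313
Marginal: 0.0376168 + 0.0622157 + 0.0449313 = 0.144764
P(Group III | 5) = 0.0449313 / 0.144764 ≈ 0.3104

0.3104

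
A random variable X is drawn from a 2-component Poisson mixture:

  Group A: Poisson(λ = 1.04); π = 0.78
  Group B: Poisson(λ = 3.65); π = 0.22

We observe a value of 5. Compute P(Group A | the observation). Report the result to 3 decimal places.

The responsibility of component k is π_k f_k(x) divided by Σ_j π_j f_j(x).
Evaluate each component's likelihood at the observed value:
  p_A = 0.0035836
  p_B = 0.140316
Unnormalised posteriors:
  π_A·p_A = 0.78 × 0.0035836 = 0.00279521
  π_B·p_B = 0.22 × 0.140316 = 0.0308696
Evidence: 0.00279521 + 0.0308696 = 0.0336648
P(Group A | x) = 0.00279521 / 0.0336648 ≈ 0.083

0.083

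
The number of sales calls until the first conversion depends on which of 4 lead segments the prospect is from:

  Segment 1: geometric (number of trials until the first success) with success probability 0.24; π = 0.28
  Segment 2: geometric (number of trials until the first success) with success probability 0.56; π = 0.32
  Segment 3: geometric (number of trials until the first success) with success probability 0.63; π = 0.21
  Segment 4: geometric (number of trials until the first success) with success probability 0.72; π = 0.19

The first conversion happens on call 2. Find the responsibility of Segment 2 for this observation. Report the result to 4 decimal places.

Posterior ∝ prior × likelihood, so P(k | x) ∝ π_k f_k(x); normalise over all components.
Evaluate each component's likelihood at the observed value:
  f_1 = 0.1824
  f_2 = 0.2464
  f_3 = 0.2331
  f_4 = 0.2016
Weight by the priors:
  π_1·f_1 = 0.28 × 0.1824 = 0.051072
  π_2·f_2 = 0.32 × 0.2464 = 0.078848
  π_3·f_3 = 0.21 × 0.2331 = 0.048951
  π_4·f_4 = 0.19 × 0.2016 = 0.038304
Sum: 0.051072 + 0.078848 + 0.048951 + 0.038304 = 0.217175
P(Segment 2 | the observation) = 0.078848 / 0.217175 ≈ 0.3631

0.3631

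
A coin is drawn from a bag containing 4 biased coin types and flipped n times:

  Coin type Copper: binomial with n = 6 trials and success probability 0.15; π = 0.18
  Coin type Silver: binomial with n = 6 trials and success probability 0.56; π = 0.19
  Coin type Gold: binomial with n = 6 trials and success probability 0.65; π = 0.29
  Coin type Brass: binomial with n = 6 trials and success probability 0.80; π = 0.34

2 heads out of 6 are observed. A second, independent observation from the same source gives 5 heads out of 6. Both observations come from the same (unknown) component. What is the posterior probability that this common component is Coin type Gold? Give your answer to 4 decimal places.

0.4921

P(component k | x) = π_k·f_k(x) / marginal(x), where marginal(x) = Σ_j π_j·f_j(x).
Since both observations come from the same component, the likelihood for component k is f_k(x₁)·f_k(x₂).
  L_Copper = [0.176177] × [0.000387281] = 6.82301e-05
  L_Silver = [0.17631] × [0.145393] = 0.0256343
  L_Gold = [0.0951021] × [0.243661] = 0.0231727
  L_Brass = [0.01536] × [0.393216] = 0.0060398
Multiply by the mixture weights:
  π_Copper·L_Copper = 0.18 × 6.82301e-05 = 1.22814e-05
  π_Silver·L_Silver = 0.19 × 0.0256343 = 0.00487052
  π_Gold·L_Gold = 0.29 × 0.0231727 = 0.00672008
  π_Brass·L_Brass = 0.34 × 0.0060398 = 0.00205353
Evidence: 1.22814e-05 + 0.00487052 + 0.00672008 + 0.00205353 = 0.0136564
P(Coin type Gold | data) = 0.00672008 / 0.0136564 ≈ 0.4921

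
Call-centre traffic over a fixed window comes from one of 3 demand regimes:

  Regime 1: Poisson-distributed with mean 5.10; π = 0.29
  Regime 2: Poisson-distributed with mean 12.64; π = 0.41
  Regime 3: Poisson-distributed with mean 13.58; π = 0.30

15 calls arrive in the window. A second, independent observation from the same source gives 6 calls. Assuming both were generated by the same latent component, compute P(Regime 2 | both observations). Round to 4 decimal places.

0.6593

Apply Bayes' rule: the posterior for each component is proportional to its prior times its likelihood at x.
Since both observations come from the same component, the likelihood for component k is f_k(x₁)·f_k(x₂).
  f_1 = [e^(−5.10)·5.10^15/15! = 0.000191492] × [0.149] = 2.85324e-05
  f_2 = [e^(−12.64)·12.64^15/15! = 0.0832193] × [0.0183513] = 0.00152719
  f_3 = [e^(−13.58)·13.58^15/15! = 0.0953406] × [0.0110242] = 0.00105105
Weight by the priors:
  π_1·f_1 = 0.29 × 2.85324e-05 = 8.27439e-06
  π_2·f_2 = 0.41 × 0.00152719 = 0.000626146
  π_3·f_3 = 0.30 × 0.00105105 = 0.000315316
Denominator: 8.27439e-06 + 0.000626146 + 0.000315316 = 0.000949737
P(Regime 2 | x) ≈ 0.6593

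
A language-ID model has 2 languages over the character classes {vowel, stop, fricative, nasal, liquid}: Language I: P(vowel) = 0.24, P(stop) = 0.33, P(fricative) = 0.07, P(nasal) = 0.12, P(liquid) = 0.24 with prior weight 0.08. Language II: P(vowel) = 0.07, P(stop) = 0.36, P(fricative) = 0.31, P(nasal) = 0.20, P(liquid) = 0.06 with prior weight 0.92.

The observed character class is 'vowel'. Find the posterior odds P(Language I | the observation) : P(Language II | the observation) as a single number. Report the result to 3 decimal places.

Posterior odds = (π_i f_i(x)) / (π_j f_j(x)); the normalising sum cancels.
Component likelihoods at x = 'vowel':
  L_I = P(vowel | comp) = 0.24
  L_II = P(vowel | comp) = 0.07
Posterior odds = (π_I·L_I) / (π_II·L_II) = (0.08·0.24) / (0.92·0.07) = 0.0192 / 0.0644 ≈ 0.298

0.298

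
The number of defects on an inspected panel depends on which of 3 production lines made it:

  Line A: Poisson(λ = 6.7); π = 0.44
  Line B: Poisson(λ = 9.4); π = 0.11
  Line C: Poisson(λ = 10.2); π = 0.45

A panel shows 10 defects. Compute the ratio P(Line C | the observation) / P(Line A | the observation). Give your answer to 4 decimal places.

2.0653

Posterior odds = (π_i f_i(x)) / (π_j f_j(x)); the normalising sum cancels.
Poisson probabilities:
  L_A = e^(−6.7)·6.7^10/10! = 0.0618318
  L_B = e^(−9.4)·9.4^10/10! = 0.122786
  L_C = e^(−10.2)·10.2^10/10! = 0.124863
Posterior odds = (π_C·L_C) / (π_A·L_A) = (0.45·0.124863) / (0.44·0.0618318) = 0.0561885 / 0.027206 ≈ 2.0653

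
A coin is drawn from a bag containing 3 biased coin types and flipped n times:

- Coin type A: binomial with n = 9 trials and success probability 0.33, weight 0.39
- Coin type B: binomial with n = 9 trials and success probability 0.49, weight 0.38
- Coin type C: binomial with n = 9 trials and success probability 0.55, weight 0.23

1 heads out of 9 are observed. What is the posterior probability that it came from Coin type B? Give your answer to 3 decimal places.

The responsibility of component k is w_k f_k(x) divided by Σ_j w_j f_j(x).
Evaluate each component's likelihood at the observed value:
  L_A = C(9,1)·0.33^1·0.67^8 = 9·0.33·0.0406068 = 0.120602
  L_B = C(9,1)·0.49^1·0.51^8 = 9·0.49·0.00457679 = 0.0201837
  L_C = C(9,1)·0.55^1·0.45^8 = 9·0.55·0.00168151 = 0.00832349
Weight by the priors:
  w_A·L_A = 0.39 × 0.120602 = 0.0470348
  w_B·L_B = 0.38 × 0.0201837 = 0.00766979
  w_C·L_C = 0.23 × 0.00832349 = 0.0019144
Sum: 0.0470348 + 0.00766979 + 0.0019144 = 0.056619
So the posterior for Coin type B is 0.00766979 / 0.056619 ≈ 0.135.

0.135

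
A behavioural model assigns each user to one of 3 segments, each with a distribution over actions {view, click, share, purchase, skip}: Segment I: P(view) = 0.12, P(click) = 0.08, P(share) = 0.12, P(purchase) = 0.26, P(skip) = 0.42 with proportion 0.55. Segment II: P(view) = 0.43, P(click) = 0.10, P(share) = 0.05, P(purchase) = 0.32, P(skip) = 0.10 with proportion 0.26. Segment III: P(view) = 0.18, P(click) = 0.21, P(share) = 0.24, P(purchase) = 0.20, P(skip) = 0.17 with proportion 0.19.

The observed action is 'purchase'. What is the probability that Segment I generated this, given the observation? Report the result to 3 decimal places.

P(component k | x) = π_k·f_k(x) / marginal(x), where marginal(x) = Σ_j π_j·f_j(x).
Component likelihoods at x = 'purchase':
  L_I = 0.26
  L_II = 0.32
  L_III = 0.2
Weight by the priors:
  π_I·L_I = 0.55 × 0.26 = 0.143
  π_II·L_II = 0.26 × 0.32 = 0.0832
  π_III·L_III = 0.19 × 0.2 = 0.038
Denominator: 0.143 + 0.0832 + 0.038 = 0.2642
So the posterior for Segment I is 0.143 / 0.2642 ≈ 0.541.

0.541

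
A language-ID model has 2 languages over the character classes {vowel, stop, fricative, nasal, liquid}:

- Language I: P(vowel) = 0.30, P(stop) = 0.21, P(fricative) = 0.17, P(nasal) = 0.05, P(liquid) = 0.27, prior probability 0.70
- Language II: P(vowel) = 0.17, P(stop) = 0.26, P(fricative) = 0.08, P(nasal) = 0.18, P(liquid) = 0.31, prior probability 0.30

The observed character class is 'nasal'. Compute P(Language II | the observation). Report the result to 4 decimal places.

Posterior ∝ prior × likelihood, so P(k | x) ∝ π_k f_k(x); normalise over all components.
Component likelihoods at x = 'nasal':
  f_I = P(nasal | comp) = 0.05
  f_II = P(nasal | comp) = 0.18
Multiply by the mixture weights:
  π_I·f_I = 0.70 × 0.05 = 0.035
  π_II·f_II = 0.30 × 0.18 = 0.054
Sum: 0.035 + 0.054 = 0.089
Responsibility of Language II: 0.054 / 0.089 ≈ 0.6067

0.6067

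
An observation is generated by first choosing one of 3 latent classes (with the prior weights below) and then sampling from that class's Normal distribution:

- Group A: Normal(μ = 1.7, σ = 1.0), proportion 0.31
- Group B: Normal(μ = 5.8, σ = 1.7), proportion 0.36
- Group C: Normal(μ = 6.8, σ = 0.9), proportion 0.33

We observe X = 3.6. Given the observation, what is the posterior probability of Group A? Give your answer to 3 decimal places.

0.356

Posterior ∝ prior × likelihood, so P(k | x) ∝ π_k f_k(x); normalise over all components.
Normal densities:
  L_A = (1/(1.0·√(2π)))·exp(−(3.6−1.7)²/(2·1.0²)) = 0.398942·exp(-1.80500) = 0.0656158
  L_B = (1/(1.7·√(2π)))·exp(−(3.6−5.8)²/(2·1.7²)) = 0.234672·exp(-0.83737) = 0.101577
  L_C = (1/(0.9·√(2π)))·exp(−(3.6−6.8)²/(2·0.9²)) = 0.443269·exp(-6.32099) = 0.000797072
Prior × likelihood for each component:
  π_A·L_A = 0.31 × 0.0656158 = 0.0203409
  π_B·L_B = 0.36 × 0.101577 = 0.0365678
  π_C·L_C = 0.33 × 0.000797072 = 0.000263034
Marginal: 0.0203409 + 0.0365678 + 0.000263034 = 0.0571717
P(Group A | the observation) ≈ 0.356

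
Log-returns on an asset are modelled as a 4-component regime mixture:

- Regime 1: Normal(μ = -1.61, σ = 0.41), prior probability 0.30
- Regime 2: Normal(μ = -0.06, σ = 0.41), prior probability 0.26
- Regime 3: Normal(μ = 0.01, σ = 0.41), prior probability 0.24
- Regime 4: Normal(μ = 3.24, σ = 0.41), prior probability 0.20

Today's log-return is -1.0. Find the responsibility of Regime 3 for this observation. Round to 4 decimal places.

The responsibility of component k is P(Z=k) f_k(x) divided by Σ_j P(Z=j) f_j(x).
Evaluate each component's likelihood at the observed value:
  p_1 = 0.321704
  p_2 = 0.070261
  p_3 = 0.0468153
  p_4 = 5.82273e-24
Prior × likelihood for each component:
  P(Z=1)·p_1 = 0.30 × 0.321704 = 0.0965113
  P(Z=2)·p_2 = 0.26 × 0.070261 = 0.0182679
  P(Z=3)·p_3 = 0.24 × 0.0468153 = 0.0112357
  P(Z=4)·p_4 = 0.20 × 5.82273e-24 = 1.16455e-24
Denominator: 0.0965113 + 0.0182679 + 0.0112357 + 1.16455e-24 = 0.126015
P(Regime 3 | data) = 0.0112357 / 0.126015 ≈ 0.0892

0.0892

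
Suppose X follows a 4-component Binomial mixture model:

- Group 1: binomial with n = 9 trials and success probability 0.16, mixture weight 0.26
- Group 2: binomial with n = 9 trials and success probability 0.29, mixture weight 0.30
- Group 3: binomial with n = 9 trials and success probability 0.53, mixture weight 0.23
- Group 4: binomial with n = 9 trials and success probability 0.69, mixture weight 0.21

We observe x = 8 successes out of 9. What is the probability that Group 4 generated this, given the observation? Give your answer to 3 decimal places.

0.830

Apply Bayes' rule: the posterior for each component is proportional to its prior times its likelihood at x.
Component likelihoods at x = 8 successes out of 9:
  p_1 = C(9,8)·0.16^8·0.84^1 = 9·4.29497e-07·0.84 = 3.247e-06
  p_2 = C(9,8)·0.29^8·0.71^1 = 9·5.00246e-05·0.71 = 0.000319657
  p_3 = C(9,8)·0.53^8·0.47^1 = 9·0.00622597·0.47 = 0.0263358
  p_4 = C(9,8)·0.69^8·0.31^1 = 9·0.0513798·0.31 = 0.14335
Multiply by the mixture weights:
  w_1·p_1 = 0.26 × 3.247e-06 = 8.44219e-07
  w_2·p_2 = 0.30 × 0.000319657 = 9.58972e-05
  w_3·p_3 = 0.23 × 0.0263358 = 0.00605725
  w_4·p_4 = 0.21 × 0.14335 = 0.0301034
Denominator: 8.44219e-07 + 9.58972e-05 + 0.00605725 + 0.0301034 = 0.0362574
So the posterior for Group 4 is 0.0301034 / 0.0362574 ≈ 0.830.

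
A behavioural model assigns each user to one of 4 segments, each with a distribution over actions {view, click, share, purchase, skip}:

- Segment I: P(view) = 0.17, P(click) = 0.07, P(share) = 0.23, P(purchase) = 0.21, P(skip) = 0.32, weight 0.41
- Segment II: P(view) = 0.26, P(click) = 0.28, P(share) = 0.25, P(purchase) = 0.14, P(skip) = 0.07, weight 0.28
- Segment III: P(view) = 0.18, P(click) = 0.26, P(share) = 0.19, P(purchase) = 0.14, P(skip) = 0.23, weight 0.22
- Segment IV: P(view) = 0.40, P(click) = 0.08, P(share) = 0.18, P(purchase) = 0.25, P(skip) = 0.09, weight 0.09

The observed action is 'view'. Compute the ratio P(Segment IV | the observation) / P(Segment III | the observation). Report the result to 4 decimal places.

Posterior odds = (w_i f_i(x)) / (w_j f_j(x)); the normalising sum cancels.
Evaluate each component's likelihood at the observed value:
  L_I = P(view | comp) = 0.17
  L_II = P(view | comp) = 0.26
  L_III = P(view | comp) = 0.18
  L_IV = P(view | comp) = 0.40
Posterior odds = (w_IV·L_IV) / (w_III·L_III) = (0.09·0.4) / (0.22·0.18) = 0.036 / 0.0396 ≈ 0.9091

0.9091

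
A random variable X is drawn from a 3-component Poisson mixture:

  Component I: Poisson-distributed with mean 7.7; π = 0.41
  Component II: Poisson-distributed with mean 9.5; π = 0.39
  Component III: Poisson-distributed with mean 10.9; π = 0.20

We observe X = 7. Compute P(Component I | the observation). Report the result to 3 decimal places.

0.523

P(component k | x) = P(Z=k)·f_k(x) / marginal(x), where marginal(x) = Σ_j P(Z=j)·f_j(x).
Evaluate each component's likelihood at the observed value:
  L_I = e^(−7.7)·7.7^7/7! = 0.144191
  L_II = e^(−9.5)·9.5^7/7! = 0.103714
  L_III = e^(−10.9)·10.9^7/7! = 0.0669492
Unnormalised posteriors:
  P(Z=I)·L_I = 0.41 × 0.144191 = 0.0591182
  P(Z=II)·L_II = 0.39 × 0.103714 = 0.0404484
  P(Z=III)·L_III = 0.20 × 0.0669492 = 0.0133898
Marginal: 0.0591182 + 0.0404484 + 0.0133898 = 0.112956
P(Component I | the observation) ≈ 0.523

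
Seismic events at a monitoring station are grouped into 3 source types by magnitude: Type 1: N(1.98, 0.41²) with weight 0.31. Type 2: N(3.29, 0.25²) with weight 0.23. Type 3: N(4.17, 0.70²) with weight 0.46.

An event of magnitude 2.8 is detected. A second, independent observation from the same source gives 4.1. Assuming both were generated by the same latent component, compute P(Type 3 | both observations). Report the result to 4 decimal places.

The responsibility of component k is π_k f_k(x) divided by Σ_j π_j f_j(x).
Since both observations come from the same component, the likelihood for component k is f_k(x₁)·f_k(x₂).
  p_1 = [(1/(0.41·√(2π)))·exp(−(2.8−1.98)²/(2·0.41²)) = 0.973030·exp(-2.00000) = 0.131685] × [1.52187e-06] = 2.00407e-07
  p_2 = [(1/(0.25·√(2π)))·exp(−(2.8−3.29)²/(2·0.25²)) = 1.595769·exp(-1.92080) = 0.233764] × [0.00838388] = 0.00195985
  p_3 = [(1/(0.70·√(2π)))·exp(−(2.8−4.17)²/(2·0.70²)) = 0.569918·exp(-1.91520) = 0.0839556] × [0.567075] = 0.0476091
Multiply by the mixture weights:
  π_1·p_1 = 0.31 × 2.00407e-07 = 6.21263e-08
  π_2·p_2 = 0.23 × 0.00195985 = 0.000450765
  π_3·p_3 = 0.46 × 0.0476091 = 0.0219002
Evidence: 6.21263e-08 + 0.000450765 + 0.0219002 = 0.022351
P(Type 3 | x) = 0.0219002 / 0.022351 ≈ 0.9798

0.9798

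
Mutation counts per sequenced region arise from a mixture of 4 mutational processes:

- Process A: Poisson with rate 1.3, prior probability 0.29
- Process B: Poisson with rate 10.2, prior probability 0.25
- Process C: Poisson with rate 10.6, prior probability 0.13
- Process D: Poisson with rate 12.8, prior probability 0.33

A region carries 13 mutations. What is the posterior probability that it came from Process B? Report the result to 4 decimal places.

Apply Bayes' rule: the posterior for each component is proportional to its prior times its likelihood at x.
Evaluate each component's likelihood at the observed value:
  p_A = 1.32556e-09
  p_B = 0.0772179
  p_C = 0.0853443
  p_D = 0.109769
Prior × likelihood for each component:
  π_A·p_A = 0.29 × 1.32556e-09 = 3.84413e-10
  π_B·p_B = 0.25 × 0.0772179 = 0.0193045
  π_C·p_C = 0.13 × 0.0853443 = 0.0110948
  π_D·p_D = 0.33 × 0.109769 = 0.0362238
Evidence: 3.84413e-10 + 0.0193045 + 0.0110948 + 0.0362238 = 0.066623
P(Process B | x) ≈ 0.2898

0.2898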